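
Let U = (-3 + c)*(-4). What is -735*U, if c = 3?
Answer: 0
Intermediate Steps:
U = 0 (U = (-3 + 3)*(-4) = 0*(-4) = 0)
-735*U = -735*0 = 0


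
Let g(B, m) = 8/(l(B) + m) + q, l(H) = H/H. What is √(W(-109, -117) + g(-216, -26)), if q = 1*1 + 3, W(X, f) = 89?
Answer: √2317/5 ≈ 9.6270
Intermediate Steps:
l(H) = 1
q = 4 (q = 1 + 3 = 4)
g(B, m) = 4 + 8/(1 + m) (g(B, m) = 8/(1 + m) + 4 = 4 + 8/(1 + m))
√(W(-109, -117) + g(-216, -26)) = √(89 + 4*(3 - 26)/(1 - 26)) = √(89 + 4*(-23)/(-25)) = √(89 + 4*(-1/25)*(-23)) = √(89 + 92/25) = √(2317/25) = √2317/5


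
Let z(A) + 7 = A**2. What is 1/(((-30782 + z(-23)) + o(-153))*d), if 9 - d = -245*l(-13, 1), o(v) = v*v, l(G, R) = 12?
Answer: -1/20203599 ≈ -4.9496e-8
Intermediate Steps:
z(A) = -7 + A**2
o(v) = v**2
d = 2949 (d = 9 - (-245)*12 = 9 - 1*(-2940) = 9 + 2940 = 2949)
1/(((-30782 + z(-23)) + o(-153))*d) = 1/(((-30782 + (-7 + (-23)**2)) + (-153)**2)*2949) = (1/2949)/((-30782 + (-7 + 529)) + 23409) = (1/2949)/((-30782 + 522) + 23409) = (1/2949)/(-30260 + 23409) = (1/2949)/(-6851) = -1/6851*1/2949 = -1/20203599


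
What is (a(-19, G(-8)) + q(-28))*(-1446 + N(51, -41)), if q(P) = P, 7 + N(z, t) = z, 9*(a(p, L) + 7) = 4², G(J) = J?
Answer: 419198/9 ≈ 46578.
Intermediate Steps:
a(p, L) = -47/9 (a(p, L) = -7 + (⅑)*4² = -7 + (⅑)*16 = -7 + 16/9 = -47/9)
N(z, t) = -7 + z
(a(-19, G(-8)) + q(-28))*(-1446 + N(51, -41)) = (-47/9 - 28)*(-1446 + (-7 + 51)) = -299*(-1446 + 44)/9 = -299/9*(-1402) = 419198/9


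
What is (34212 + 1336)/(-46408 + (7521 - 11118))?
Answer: -35548/50005 ≈ -0.71089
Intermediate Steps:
(34212 + 1336)/(-46408 + (7521 - 11118)) = 35548/(-46408 - 3597) = 35548/(-50005) = 35548*(-1/50005) = -35548/50005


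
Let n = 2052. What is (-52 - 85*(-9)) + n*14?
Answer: 29441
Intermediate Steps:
(-52 - 85*(-9)) + n*14 = (-52 - 85*(-9)) + 2052*14 = (-52 + 765) + 28728 = 713 + 28728 = 29441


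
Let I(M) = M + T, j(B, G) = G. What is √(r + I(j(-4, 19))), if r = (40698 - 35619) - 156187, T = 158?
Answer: I*√150931 ≈ 388.5*I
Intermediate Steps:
r = -151108 (r = 5079 - 156187 = -151108)
I(M) = 158 + M (I(M) = M + 158 = 158 + M)
√(r + I(j(-4, 19))) = √(-151108 + (158 + 19)) = √(-151108 + 177) = √(-150931) = I*√150931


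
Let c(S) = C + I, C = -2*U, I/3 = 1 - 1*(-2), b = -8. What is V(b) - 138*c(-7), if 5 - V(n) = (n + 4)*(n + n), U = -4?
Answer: -2405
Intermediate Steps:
V(n) = 5 - 2*n*(4 + n) (V(n) = 5 - (n + 4)*(n + n) = 5 - (4 + n)*2*n = 5 - 2*n*(4 + n))
I = 9 (I = 3*(1 - 1*(-2)) = 3*(1 + 2) = 3*3 = 9)
C = 8 (C = -2*(-4) = 8)
c(S) = 17 (c(S) = 8 + 9 = 17)
V(b) - 138*c(-7) = (5 - 8*(-8) - 2*(-8)²) - 138*17 = (5 + 64 - 2*64) - 2346 = (5 + 64 - 128) - 2346 = -59 - 2346 = -2405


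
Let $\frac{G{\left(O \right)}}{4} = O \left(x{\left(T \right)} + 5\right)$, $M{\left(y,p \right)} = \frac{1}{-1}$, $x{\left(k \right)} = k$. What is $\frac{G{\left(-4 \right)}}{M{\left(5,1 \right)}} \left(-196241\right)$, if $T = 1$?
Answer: $-18839136$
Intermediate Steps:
$M{\left(y,p \right)} = -1$
$G{\left(O \right)} = 24 O$ ($G{\left(O \right)} = 4 O \left(1 + 5\right) = 4 O 6 = 4 \cdot 6 O = 24 O$)
$\frac{G{\left(-4 \right)}}{M{\left(5,1 \right)}} \left(-196241\right) = \frac{24 \left(-4\right)}{-1} \left(-196241\right) = \left(-96\right) \left(-1\right) \left(-196241\right) = 96 \left(-196241\right) = -18839136$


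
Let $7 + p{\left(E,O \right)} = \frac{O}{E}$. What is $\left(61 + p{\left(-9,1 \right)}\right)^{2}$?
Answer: $\frac{235225}{81} \approx 2904.0$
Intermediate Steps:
$p{\left(E,O \right)} = -7 + \frac{O}{E}$
$\left(61 + p{\left(-9,1 \right)}\right)^{2} = \left(61 - \left(7 - \frac{1}{-9}\right)\right)^{2} = \left(61 + \left(-7 + 1 \left(- \frac{1}{9}\right)\right)\right)^{2} = \left(61 - \frac{64}{9}\right)^{2} = \left(\frac{485}{9}\right)^{2} = \frac{235225}{81}$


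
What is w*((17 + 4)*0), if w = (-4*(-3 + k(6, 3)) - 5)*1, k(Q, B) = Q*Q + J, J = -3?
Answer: 0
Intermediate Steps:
k(Q, B) = -3 + Q² (k(Q, B) = Q*Q - 3 = Q² - 3 = -3 + Q²)
w = -125 (w = (-4*(-3 + (-3 + 6²)) - 5)*1 = (-4*(-3 + (-3 + 36)) - 5)*1 = (-4*(-3 + 33) - 5)*1 = (-4*30 - 5)*1 = (-120 - 5)*1 = -125*1 = -125)
w*((17 + 4)*0) = -125*(17 + 4)*0 = -2625*0 = -125*0 = 0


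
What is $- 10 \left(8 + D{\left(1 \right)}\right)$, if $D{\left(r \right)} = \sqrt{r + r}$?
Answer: $-80 - 10 \sqrt{2} \approx -94.142$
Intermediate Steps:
$D{\left(r \right)} = \sqrt{2} \sqrt{r}$ ($D{\left(r \right)} = \sqrt{2 r} = \sqrt{2} \sqrt{r}$)
$- 10 \left(8 + D{\left(1 \right)}\right) = - 10 \left(8 + \sqrt{2} \sqrt{1}\right) = - 10 \left(8 + \sqrt{2} \cdot 1\right) = - 10 \left(8 + \sqrt{2}\right) = -80 - 10 \sqrt{2}$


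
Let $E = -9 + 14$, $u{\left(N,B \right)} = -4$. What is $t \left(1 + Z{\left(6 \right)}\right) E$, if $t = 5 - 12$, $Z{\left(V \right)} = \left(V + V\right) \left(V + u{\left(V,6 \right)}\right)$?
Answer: $-875$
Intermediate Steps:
$Z{\left(V \right)} = 2 V \left(-4 + V\right)$ ($Z{\left(V \right)} = \left(V + V\right) \left(V - 4\right) = 2 V \left(-4 + V\right)$)
$E = 5$
$t = -7$ ($t = 5 - 12 = -7$)
$t \left(1 + Z{\left(6 \right)}\right) E = - 7 \left(1 + 2 \cdot 6 \left(-4 + 6\right)\right) 5 = - 7 \left(1 + 2 \cdot 6 \cdot 2\right) 5 = - 7 \left(1 + 24\right) 5 = - 7 \cdot 25 \cdot 5 = \left(-7\right) 125 = -875$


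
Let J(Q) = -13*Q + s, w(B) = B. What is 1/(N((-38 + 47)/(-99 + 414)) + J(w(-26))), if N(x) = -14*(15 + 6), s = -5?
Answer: 1/39 ≈ 0.025641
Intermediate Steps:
N(x) = -294 (N(x) = -14*21 = -294)
J(Q) = -5 - 13*Q (J(Q) = -13*Q - 5 = -5 - 13*Q)
1/(N((-38 + 47)/(-99 + 414)) + J(w(-26))) = 1/(-294 + (-5 - 13*(-26))) = 1/(-294 + (-5 + 338)) = 1/(-294 + 333) = 1/39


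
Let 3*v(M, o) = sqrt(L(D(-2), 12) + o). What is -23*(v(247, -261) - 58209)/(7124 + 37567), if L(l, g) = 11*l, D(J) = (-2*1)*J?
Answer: 446269/14897 - 23*I*sqrt(217)/134073 ≈ 29.957 - 0.0025271*I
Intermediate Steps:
D(J) = -2*J
v(M, o) = sqrt(44 + o)/3 (v(M, o) = sqrt(11*(-2*(-2)) + o)/3 = sqrt(11*4 + o)/3 = sqrt(44 + o)/3)
-23*(v(247, -261) - 58209)/(7124 + 37567) = -23*(sqrt(44 - 261)/3 - 58209)/(7124 + 37567) = -23*(sqrt(-217)/3 - 58209)/44691 = -23*((I*sqrt(217))/3 - 58209)/44691 = -23*(I*sqrt(217)/3 - 58209)/44691 = -23*(-58209 + I*sqrt(217)/3)/44691 = -23*(-19403/14897 + I*sqrt(217)/134073) = 446269/14897 - 23*I*sqrt(217)/134073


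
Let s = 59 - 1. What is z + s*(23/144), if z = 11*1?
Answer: 1459/72 ≈ 20.264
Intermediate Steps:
s = 58
z = 11
z + s*(23/144) = 11 + 58*(23/144) = 11 + 667/72 = 1459/72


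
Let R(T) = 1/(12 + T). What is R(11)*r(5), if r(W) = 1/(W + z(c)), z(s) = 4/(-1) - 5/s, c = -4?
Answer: 4/207 ≈ 0.019324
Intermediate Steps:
z(s) = -4 - 5/s (z(s) = 4*(-1) - 5/s = -4 - 5/s)
r(W) = 1/(-11/4 + W) (r(W) = 1/(W + (-4 - 5/(-4))) = 1/(W + (-4 - 5*(-1/4))) = 1/(W + (-4 + 5/4)) = 1/(W - 11/4) = 1/(-11/4 + W))
R(11)*r(5) = (4/(-11 + 4*5))/(12 + 11) = (4/(-11 + 20))/23 = (4/9)/23 = (4*(1/9))/23 = (1/23)*(4/9) = 4/207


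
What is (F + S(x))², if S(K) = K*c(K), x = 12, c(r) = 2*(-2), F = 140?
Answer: 8464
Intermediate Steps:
c(r) = -4
S(K) = -4*K (S(K) = K*(-4) = -4*K)
(F + S(x))² = (140 - 4*12)² = (140 - 48)² = 92² = 8464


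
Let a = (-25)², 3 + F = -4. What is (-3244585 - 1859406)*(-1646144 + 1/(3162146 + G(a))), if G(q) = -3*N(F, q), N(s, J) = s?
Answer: 26568224074135781577/3162167 ≈ 8.4019e+12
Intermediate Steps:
F = -7 (F = -3 - 4 = -7)
a = 625
G(q) = 21 (G(q) = -3*(-7) = 21)
(-3244585 - 1859406)*(-1646144 + 1/(3162146 + G(a))) = (-3244585 - 1859406)*(-1646144 + 1/(3162146 + 21)) = -5103991*(-1646144 + 1/3162167) = -5103991*(-5205382234047/3162167) = 26568224074135781577/3162167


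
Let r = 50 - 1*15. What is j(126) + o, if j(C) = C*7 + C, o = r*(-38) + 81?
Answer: -241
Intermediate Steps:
r = 35 (r = 50 - 15 = 35)
o = -1249 (o = 35*(-38) + 81 = -1330 + 81 = -1249)
j(C) = 8*C (j(C) = 7*C + C = 8*C)
j(126) + o = 8*126 - 1249 = 1008 - 1249 = -241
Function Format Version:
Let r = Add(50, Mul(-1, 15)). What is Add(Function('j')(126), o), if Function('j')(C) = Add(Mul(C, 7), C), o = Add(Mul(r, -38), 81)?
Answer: -241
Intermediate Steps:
r = 35 (r = Add(50, -15) = 35)
o = -1249 (o = Add(Mul(35, -38), 81) = Add(-1330, 81) = -1249)
Function('j')(C) = Mul(8, C) (Function('j')(C) = Add(Mul(7, C), C) = Mul(8, C))
Add(Function('j')(126), o) = Add(Mul(8, 126), -1249) = Add(1008, -1249) = -241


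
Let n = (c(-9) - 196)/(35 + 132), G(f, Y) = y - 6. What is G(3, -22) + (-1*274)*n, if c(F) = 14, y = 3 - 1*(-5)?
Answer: 50202/167 ≈ 300.61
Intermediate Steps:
y = 8 (y = 3 + 5 = 8)
G(f, Y) = 2 (G(f, Y) = 8 - 6 = 2)
n = -182/167 (n = (14 - 196)/(35 + 132) = -182/167 ≈ -1.0898)
G(3, -22) + (-1*274)*n = 2 - 1*274*(-182/167) = 2 - 274*(-182/167) = 2 + 49868/167 = 50202/167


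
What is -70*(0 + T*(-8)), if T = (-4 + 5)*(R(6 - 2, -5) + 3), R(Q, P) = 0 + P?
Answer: -1120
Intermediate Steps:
R(Q, P) = P
T = -2 (T = (-4 + 5)*(-5 + 3) = 1*(-2) = -2)
-70*(0 + T*(-8)) = -70*(0 - 2*(-8)) = -70*(0 + 16) = -70*16 = -1120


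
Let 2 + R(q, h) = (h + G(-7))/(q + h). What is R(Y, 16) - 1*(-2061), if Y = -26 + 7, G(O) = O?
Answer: 2056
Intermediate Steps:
Y = -19
R(q, h) = -2 + (-7 + h)/(h + q) (R(q, h) = -2 + (h - 7)/(q + h) = -2 + (-7 + h)/(h + q))
R(Y, 16) - 1*(-2061) = (-7 - 1*16 - 2*(-19))/(16 - 19) - 1*(-2061) = (-7 - 16 + 38)/(-3) + 2061 = -⅓*15 + 2061 = -5 + 2061 = 2056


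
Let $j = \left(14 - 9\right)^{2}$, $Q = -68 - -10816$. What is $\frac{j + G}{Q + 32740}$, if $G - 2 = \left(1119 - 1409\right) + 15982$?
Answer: $\frac{15719}{43488} \approx 0.36146$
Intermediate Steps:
$G = 15694$ ($G = 2 + \left(\left(1119 - 1409\right) + 15982\right) = 2 + \left(-290 + 15982\right) = 2 + 15692 = 15694$)
$Q = 10748$ ($Q = -68 + 10816 = 10748$)
$j = 25$ ($j = 5^{2} = 25$)
$\frac{j + G}{Q + 32740} = \frac{25 + 15694}{10748 + 32740} = \frac{15719}{43488}$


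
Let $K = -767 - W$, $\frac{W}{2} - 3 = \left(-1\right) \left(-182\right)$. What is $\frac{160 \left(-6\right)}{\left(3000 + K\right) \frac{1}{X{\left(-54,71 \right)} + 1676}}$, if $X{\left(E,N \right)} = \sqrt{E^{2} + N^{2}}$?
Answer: $- \frac{536320}{621} - \frac{320 \sqrt{7957}}{621} \approx -909.6$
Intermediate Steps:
$W = 370$ ($W = 6 + 2 \left(\left(-1\right) \left(-182\right)\right) = 6 + 2 \cdot 182 = 6 + 364 = 370$)
$K = -1137$ ($K = -767 - 370 = -1137$)
$\frac{160 \left(-6\right)}{\left(3000 + K\right) \frac{1}{X{\left(-54,71 \right)} + 1676}} = \frac{160 \left(-6\right)}{\left(3000 - 1137\right) \frac{1}{\sqrt{\left(-54\right)^{2} + 71^{2}} + 1676}} = - \frac{960}{1863 \frac{1}{\sqrt{2916 + 5041} + 1676}} = - \frac{960}{1863 \frac{1}{\sqrt{7957} + 1676}} = - \frac{960}{1863 \frac{1}{1676 + \sqrt{7957}}} = - 960 \left(\frac{1676}{1863} + \frac{\sqrt{7957}}{1863}\right) = - \frac{536320}{621} - \frac{320 \sqrt{7957}}{621}$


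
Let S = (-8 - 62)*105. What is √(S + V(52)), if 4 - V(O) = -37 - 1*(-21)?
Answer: I*√7330 ≈ 85.615*I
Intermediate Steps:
V(O) = 20 (V(O) = 4 - (-37 - 1*(-21)) = 4 - (-37 + 21) = 4 - 1*(-16) = 4 + 16 = 20)
S = -7350 (S = -70*105 = -7350)
√(S + V(52)) = √(-7350 + 20) = √(-7330) = I*√7330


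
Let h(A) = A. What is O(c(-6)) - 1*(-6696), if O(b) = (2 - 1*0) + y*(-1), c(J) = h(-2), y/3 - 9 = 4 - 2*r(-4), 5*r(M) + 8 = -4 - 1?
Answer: 33217/5 ≈ 6643.4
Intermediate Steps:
r(M) = -13/5 (r(M) = -8/5 + (-4 - 1)/5 = -8/5 + (⅕)*(-5) = -8/5 - 1 = -13/5)
y = 273/5 (y = 27 + 3*(4 - 2*(-13/5)) = 27 + 3*(4 + 26/5) = 27 + 3*(46/5) = 27 + 138/5 = 273/5 ≈ 54.600)
c(J) = -2
O(b) = -263/5 (O(b) = (2 - 1*0) + (273/5)*(-1) = (2 + 0) - 273/5 = 2 - 273/5 = -263/5)
O(c(-6)) - 1*(-6696) = -263/5 - 1*(-6696) = -263/5 + 6696 = 33217/5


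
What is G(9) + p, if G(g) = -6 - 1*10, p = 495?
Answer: 479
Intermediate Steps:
G(g) = -16 (G(g) = -6 - 10 = -16)
G(9) + p = -16 + 495 = 479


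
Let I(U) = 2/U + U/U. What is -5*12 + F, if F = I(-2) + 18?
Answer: -42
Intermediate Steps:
I(U) = 1 + 2/U (I(U) = 2/U + 1 = 1 + 2/U)
F = 18 (F = (2 - 2)/(-2) + 18 = -½*0 + 18 = 0 + 18 = 18)
-5*12 + F = -5*12 + 18 = -60 + 18 = -42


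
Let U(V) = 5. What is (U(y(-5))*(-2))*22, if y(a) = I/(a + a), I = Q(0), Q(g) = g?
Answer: -220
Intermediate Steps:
I = 0
y(a) = 0 (y(a) = 0/(a + a) = 0/((2*a)) = 0*(1/(2*a)) = 0)
(U(y(-5))*(-2))*22 = (5*(-2))*22 = -10*22 = -220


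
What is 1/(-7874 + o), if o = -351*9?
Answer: -1/11033 ≈ -9.0637e-5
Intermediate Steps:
o = -3159
1/(-7874 + o) = 1/(-7874 - 3159) = 1/(-11033) = -1/11033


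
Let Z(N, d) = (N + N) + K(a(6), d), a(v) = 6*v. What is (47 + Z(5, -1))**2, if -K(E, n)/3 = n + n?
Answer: 3969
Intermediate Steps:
K(E, n) = -6*n (K(E, n) = -3*(n + n) = -6*n)
Z(N, d) = -6*d + 2*N (Z(N, d) = (N + N) - 6*d = 2*N - 6*d = -6*d + 2*N)
(47 + Z(5, -1))**2 = (47 + (-6*(-1) + 2*5))**2 = (47 + (6 + 10))**2 = (47 + 16)**2 = 63**2 = 3969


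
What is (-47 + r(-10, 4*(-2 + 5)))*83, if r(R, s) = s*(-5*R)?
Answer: 45899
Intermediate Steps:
r(R, s) = -5*R*s
(-47 + r(-10, 4*(-2 + 5)))*83 = (-47 - 5*(-10)*4*(-2 + 5))*83 = (-47 - 5*(-10)*4*3)*83 = (-47 - 5*(-10)*12)*83 = (-47 + 600)*83 = 553*83 = 45899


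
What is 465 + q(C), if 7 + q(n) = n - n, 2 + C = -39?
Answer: 458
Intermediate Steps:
C = -41 (C = -2 - 39 = -41)
q(n) = -7 (q(n) = -7 + (n - n) = -7 + 0 = -7)
465 + q(C) = 465 - 7 = 458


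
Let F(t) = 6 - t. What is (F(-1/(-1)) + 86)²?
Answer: 8281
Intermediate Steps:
(F(-1/(-1)) + 86)² = ((6 - (-1)/(-1)) + 86)² = ((6 - (-1)*(-1)) + 86)² = ((6 - 1*1) + 86)² = ((6 - 1) + 86)² = (5 + 86)² = 91² = 8281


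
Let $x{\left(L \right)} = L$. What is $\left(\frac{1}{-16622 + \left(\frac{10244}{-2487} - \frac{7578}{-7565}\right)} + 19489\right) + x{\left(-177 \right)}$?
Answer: $\frac{6040552833622453}{312787533784} \approx 19312.0$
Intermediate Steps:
$\left(\frac{1}{-16622 + \left(\frac{10244}{-2487} - \frac{7578}{-7565}\right)} + 19489\right) + x{\left(-177 \right)} = \left(\frac{1}{-16622 + \left(\frac{10244}{-2487} - \frac{7578}{-7565}\right)} + 19489\right) - 177 = \left(\frac{1}{-16622 + \left(10244 \left(- \frac{1}{2487}\right) - - \frac{7578}{7565}\right)} + 19489\right) - 177 = \left(\frac{1}{-16622 + \left(- \frac{10244}{2487} + \frac{7578}{7565}\right)} + 19489\right) - 177 = \left(\frac{1}{-16622 - \frac{58649374}{18814155}} + 19489\right) - 177 = \left(\frac{1}{- \frac{312787533784}{18814155}} + 19489\right) - 177 = \left(- \frac{18814155}{312787533784} + 19489\right) - 177 = \frac{6095916227102221}{312787533784} - 177 = \frac{6040552833622453}{312787533784}$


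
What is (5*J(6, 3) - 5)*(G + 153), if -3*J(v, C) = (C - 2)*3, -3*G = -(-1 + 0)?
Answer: -4580/3 ≈ -1526.7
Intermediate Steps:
G = -⅓ (G = -(-1)*(-1 + 0)/3 = -(-1)*(-1)/3 = -⅓*1 = -⅓ ≈ -0.33333)
J(v, C) = 2 - C (J(v, C) = -(C - 2)*3/3 = -(-2 + C)*3/3 = -(-6 + 3*C)/3 = 2 - C)
(5*J(6, 3) - 5)*(G + 153) = (5*(2 - 1*3) - 5)*(-⅓ + 153) = (5*(2 - 3) - 5)*(458/3) = (5*(-1) - 5)*(458/3) = (-5 - 5)*(458/3) = -10*458/3 = -4580/3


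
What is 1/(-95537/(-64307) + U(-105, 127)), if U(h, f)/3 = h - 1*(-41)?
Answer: -64307/12251407 ≈ -0.0052489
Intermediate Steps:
U(h, f) = 123 + 3*h (U(h, f) = 3*(h - 1*(-41)) = 3*(h + 41) = 3*(41 + h) = 123 + 3*h)
1/(-95537/(-64307) + U(-105, 127)) = 1/(-95537/(-64307) + (123 + 3*(-105))) = 1/(-95537*(-1/64307) + (123 - 315)) = 1/(95537/64307 - 192) = 1/(-12251407/64307) = -64307/12251407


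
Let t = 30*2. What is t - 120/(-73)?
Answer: 4500/73 ≈ 61.644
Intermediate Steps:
t = 60
t - 120/(-73) = 60 - 120/(-73) = 60 - 120*(-1/73) = 60 + 120/73 = 4500/73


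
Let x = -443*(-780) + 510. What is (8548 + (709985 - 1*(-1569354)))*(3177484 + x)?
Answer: 8061447632658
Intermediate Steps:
x = 346050 (x = 345540 + 510 = 346050)
(8548 + (709985 - 1*(-1569354)))*(3177484 + x) = (8548 + (709985 - 1*(-1569354)))*(3177484 + 346050) = (8548 + (709985 + 1569354))*3523534 = (8548 + 2279339)*3523534 = 2287887*3523534 = 8061447632658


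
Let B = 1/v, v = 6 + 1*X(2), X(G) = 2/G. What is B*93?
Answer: 93/7 ≈ 13.286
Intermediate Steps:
v = 7 (v = 6 + 1*(2/2) = 6 + 1*(2*(½)) = 6 + 1*1 = 6 + 1 = 7)
B = ⅐ (B = 1/7 = ⅐ ≈ 0.14286)
B*93 = (⅐)*93 = 93/7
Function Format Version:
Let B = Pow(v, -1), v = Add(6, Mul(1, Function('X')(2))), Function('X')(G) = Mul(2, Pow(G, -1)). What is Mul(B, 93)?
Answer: Rational(93, 7) ≈ 13.286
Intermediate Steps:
v = 7 (v = Add(6, Mul(1, Mul(2, Pow(2, -1)))) = Add(6, Mul(1, Mul(2, Rational(1, 2)))) = Add(6, Mul(1, 1)) = Add(6, 1) = 7)
B = Rational(1, 7) (B = Pow(7, -1) = Rational(1, 7) ≈ 0.14286)
Mul(B, 93) = Mul(Rational(1, 7), 93) = Rational(93, 7)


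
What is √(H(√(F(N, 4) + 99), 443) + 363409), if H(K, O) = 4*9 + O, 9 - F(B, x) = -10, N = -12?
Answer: 228*√7 ≈ 603.23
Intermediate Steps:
F(B, x) = 19 (F(B, x) = 9 - 1*(-10) = 9 + 10 = 19)
H(K, O) = 36 + O
√(H(√(F(N, 4) + 99), 443) + 363409) = √((36 + 443) + 363409) = √(479 + 363409) = √363888 = 228*√7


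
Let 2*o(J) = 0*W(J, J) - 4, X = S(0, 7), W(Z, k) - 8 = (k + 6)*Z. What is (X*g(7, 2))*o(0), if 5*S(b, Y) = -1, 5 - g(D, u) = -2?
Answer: 14/5 ≈ 2.8000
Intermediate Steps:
W(Z, k) = 8 + Z*(6 + k) (W(Z, k) = 8 + (k + 6)*Z = 8 + (6 + k)*Z = 8 + Z*(6 + k))
g(D, u) = 7 (g(D, u) = 5 - 1*(-2) = 5 + 2 = 7)
S(b, Y) = -⅕ (S(b, Y) = (⅕)*(-1) = -⅕)
X = -⅕ ≈ -0.20000
o(J) = -2 (o(J) = (0*(8 + 6*J + J*J) - 4)/2 = (0*(8 + 6*J + J²) - 4)/2 = (0*(8 + J² + 6*J) - 4)/2 = (0 - 4)/2 = (½)*(-4) = -2)
(X*g(7, 2))*o(0) = -⅕*7*(-2) = -7/5*(-2) = 14/5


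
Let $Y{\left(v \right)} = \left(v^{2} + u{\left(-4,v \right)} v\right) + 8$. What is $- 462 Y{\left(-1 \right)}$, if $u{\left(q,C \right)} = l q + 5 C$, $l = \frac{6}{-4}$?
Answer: $-3696$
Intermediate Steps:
$l = - \frac{3}{2}$ ($l = 6 \left(- \frac{1}{4}\right) = - \frac{3}{2} \approx -1.5$)
$u{\left(q,C \right)} = 5 C - \frac{3 q}{2}$ ($u{\left(q,C \right)} = - \frac{3 q}{2} + 5 C = 5 C - \frac{3 q}{2}$)
$Y{\left(v \right)} = 8 + v^{2} + v \left(6 + 5 v\right)$ ($Y{\left(v \right)} = \left(v^{2} + \left(5 v - -6\right) v\right) + 8 = \left(v^{2} + \left(5 v + 6\right) v\right) + 8 = \left(v^{2} + \left(6 + 5 v\right) v\right) + 8 = \left(v^{2} + v \left(6 + 5 v\right)\right) + 8 = 8 + v^{2} + v \left(6 + 5 v\right)$)
$- 462 Y{\left(-1 \right)} = - 462 \left(8 + 6 \left(-1\right) + 6 \left(-1\right)^{2}\right) = - 462 \left(8 - 6 + 6 \cdot 1\right) = - 462 \left(8 - 6 + 6\right) = \left(-462\right) 8 = -3696$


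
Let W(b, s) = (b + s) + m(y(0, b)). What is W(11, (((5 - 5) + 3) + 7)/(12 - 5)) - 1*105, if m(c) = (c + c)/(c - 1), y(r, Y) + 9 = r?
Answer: -3177/35 ≈ -90.771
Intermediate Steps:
y(r, Y) = -9 + r
m(c) = 2*c/(-1 + c) (m(c) = (2*c)/(-1 + c) = 2*c/(-1 + c))
W(b, s) = 9/5 + b + s (W(b, s) = (b + s) + 2*(-9 + 0)/(-1 + (-9 + 0)) = (b + s) + 2*(-9)/(-1 - 9) = (b + s) + 2*(-9)/(-10) = (b + s) + 2*(-9)*(-⅒) = (b + s) + 9/5 = 9/5 + b + s)
W(11, (((5 - 5) + 3) + 7)/(12 - 5)) - 1*105 = (9/5 + 11 + (((5 - 5) + 3) + 7)/(12 - 5)) - 1*105 = (9/5 + 11 + ((0 + 3) + 7)/7) - 105 = (9/5 + 11 + (3 + 7)*(⅐)) - 105 = (9/5 + 11 + 10*(⅐)) - 105 = (9/5 + 11 + 10/7) - 105 = 498/35 - 105 = -3177/35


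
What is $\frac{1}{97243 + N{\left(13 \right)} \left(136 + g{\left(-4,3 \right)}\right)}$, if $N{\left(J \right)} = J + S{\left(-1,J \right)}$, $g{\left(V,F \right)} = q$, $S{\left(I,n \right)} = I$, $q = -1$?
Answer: $\frac{1}{98863} \approx 1.0115 \cdot 10^{-5}$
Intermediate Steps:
$g{\left(V,F \right)} = -1$
$N{\left(J \right)} = -1 + J$ ($N{\left(J \right)} = J - 1 = -1 + J$)
$\frac{1}{97243 + N{\left(13 \right)} \left(136 + g{\left(-4,3 \right)}\right)} = \frac{1}{97243 + \left(-1 + 13\right) \left(136 - 1\right)} = \frac{1}{97243 + 12 \cdot 135} = \frac{1}{97243 + 1620} = \frac{1}{98863}$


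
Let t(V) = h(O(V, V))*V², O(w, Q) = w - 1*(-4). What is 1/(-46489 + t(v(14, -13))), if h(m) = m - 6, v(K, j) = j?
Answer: -1/49024 ≈ -2.0398e-5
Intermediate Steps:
O(w, Q) = 4 + w (O(w, Q) = w + 4 = 4 + w)
h(m) = -6 + m
t(V) = V²*(-2 + V) (t(V) = (-6 + (4 + V))*V² = (-2 + V)*V² = V²*(-2 + V))
1/(-46489 + t(v(14, -13))) = 1/(-46489 + (-13)²*(-2 - 13)) = 1/(-46489 + 169*(-15)) = 1/(-46489 - 2535) = 1/(-49024) = -1/49024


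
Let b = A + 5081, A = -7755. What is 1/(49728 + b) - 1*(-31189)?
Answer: 1467567207/47054 ≈ 31189.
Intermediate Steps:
b = -2674 (b = -7755 + 5081 = -2674)
1/(49728 + b) - 1*(-31189) = 1/(49728 - 2674) - 1*(-31189) = 1/47054 + 31189 = 1467567207/47054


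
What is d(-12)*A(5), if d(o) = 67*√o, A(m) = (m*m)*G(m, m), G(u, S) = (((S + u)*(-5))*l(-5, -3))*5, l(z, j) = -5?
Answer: 4187500*I*√3 ≈ 7.253e+6*I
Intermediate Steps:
G(u, S) = 125*S + 125*u (G(u, S) = (((S + u)*(-5))*(-5))*5 = ((-5*S - 5*u)*(-5))*5 = (25*S + 25*u)*5 = 125*S + 125*u)
A(m) = 250*m³ (A(m) = (m*m)*(125*m + 125*m) = m²*(250*m) = 250*m³)
d(-12)*A(5) = (67*√(-12))*(250*5³) = (67*(2*I*√3))*(250*125) = (134*I*√3)*31250 = 4187500*I*√3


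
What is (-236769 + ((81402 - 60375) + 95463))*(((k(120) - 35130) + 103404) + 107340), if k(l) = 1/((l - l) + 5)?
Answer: -105613501809/5 ≈ -2.1123e+10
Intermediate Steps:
k(l) = ⅕ (k(l) = 1/(0 + 5) = 1/5 = ⅕)
(-236769 + ((81402 - 60375) + 95463))*(((k(120) - 35130) + 103404) + 107340) = (-236769 + ((81402 - 60375) + 95463))*(((⅕ - 35130) + 103404) + 107340) = (-236769 + (21027 + 95463))*((-175649/5 + 103404) + 107340) = (-236769 + 116490)*(341371/5 + 107340) = -120279*878071/5 = -105613501809/5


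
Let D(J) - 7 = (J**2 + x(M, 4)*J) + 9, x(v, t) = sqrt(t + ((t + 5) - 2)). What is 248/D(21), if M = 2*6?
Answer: 56668/101999 - 2604*sqrt(11)/101999 ≈ 0.47090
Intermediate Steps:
M = 12
x(v, t) = sqrt(3 + 2*t) (x(v, t) = sqrt(t + ((5 + t) - 2)) = sqrt(t + (3 + t)) = sqrt(3 + 2*t))
D(J) = 16 + J**2 + J*sqrt(11) (D(J) = 7 + ((J**2 + sqrt(3 + 2*4)*J) + 9) = 7 + ((J**2 + sqrt(3 + 8)*J) + 9) = 7 + ((J**2 + sqrt(11)*J) + 9) = 7 + ((J**2 + J*sqrt(11)) + 9) = 7 + (9 + J**2 + J*sqrt(11)) = 16 + J**2 + J*sqrt(11))
248/D(21) = 248/(16 + 21**2 + 21*sqrt(11)) = 248/(16 + 441 + 21*sqrt(11)) = 248/(457 + 21*sqrt(11))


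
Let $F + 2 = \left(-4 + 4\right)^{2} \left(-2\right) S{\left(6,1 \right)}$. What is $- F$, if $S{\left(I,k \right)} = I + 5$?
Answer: $2$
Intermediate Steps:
$S{\left(I,k \right)} = 5 + I$
$F = -2$ ($F = -2 + \left(-4 + 4\right)^{2} \left(-2\right) \left(5 + 6\right) = -2 + 0^{2} \left(-2\right) 11 = -2 + 0 \left(-2\right) 11 = -2 + 0 \cdot 11 = -2 + 0 = -2$)
$- F = \left(-1\right) \left(-2\right) = 2$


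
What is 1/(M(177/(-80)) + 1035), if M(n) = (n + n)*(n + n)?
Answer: 1600/1687329 ≈ 0.00094824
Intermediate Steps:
M(n) = 4*n² (M(n) = (2*n)*(2*n) = 4*n²)
1/(M(177/(-80)) + 1035) = 1/(4*(177/(-80))² + 1035) = 1/(4*(177*(-1/80))² + 1035) = 1/(4*(-177/80)² + 1035) = 1/(4*(31329/6400) + 1035) = 1/(31329/1600 + 1035) = 1/(1687329/1600) = 1600/1687329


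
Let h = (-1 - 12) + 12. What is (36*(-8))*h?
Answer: 288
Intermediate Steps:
h = -1 (h = -13 + 12 = -1)
(36*(-8))*h = (36*(-8))*(-1) = -288*(-1) = 288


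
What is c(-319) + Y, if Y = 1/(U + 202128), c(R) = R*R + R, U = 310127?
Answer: 51964171711/512255 ≈ 1.0144e+5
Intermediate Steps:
c(R) = R + R² (c(R) = R² + R = R + R²)
Y = 1/512255 (Y = 1/(310127 + 202128) = 1/512255 ≈ 1.9522e-6)
c(-319) + Y = -319*(1 - 319) + 1/512255 = -319*(-318) + 1/512255 = 101442 + 1/512255 = 51964171711/512255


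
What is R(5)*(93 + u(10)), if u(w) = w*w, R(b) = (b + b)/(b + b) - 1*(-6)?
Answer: 1351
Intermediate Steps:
R(b) = 7 (R(b) = (2*b)/((2*b)) + 6 = (2*b)*(1/(2*b)) + 6 = 1 + 6 = 7)
u(w) = w²
R(5)*(93 + u(10)) = 7*(93 + 10²) = 7*(93 + 100) = 7*193 = 1351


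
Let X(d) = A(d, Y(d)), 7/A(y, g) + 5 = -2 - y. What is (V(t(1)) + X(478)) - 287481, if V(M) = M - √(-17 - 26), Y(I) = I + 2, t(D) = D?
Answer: -139427807/485 - I*√43 ≈ -2.8748e+5 - 6.5574*I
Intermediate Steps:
Y(I) = 2 + I
A(y, g) = 7/(-7 - y) (A(y, g) = 7/(-5 + (-2 - y)) = 7/(-7 - y))
X(d) = -7/(7 + d)
V(M) = M - I*√43 (V(M) = M - √(-43) = M - I*√43)
(V(t(1)) + X(478)) - 287481 = ((1 - I*√43) - 7/(7 + 478)) - 287481 = ((1 - I*√43) - 7/485) - 287481 = (478/485 - I*√43) - 287481 = -139427807/485 - I*√43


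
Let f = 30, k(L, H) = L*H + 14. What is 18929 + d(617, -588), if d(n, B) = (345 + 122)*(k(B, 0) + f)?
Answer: 39477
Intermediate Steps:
k(L, H) = 14 + H*L (k(L, H) = H*L + 14 = 14 + H*L)
d(n, B) = 20548 (d(n, B) = (345 + 122)*((14 + 0*B) + 30) = 467*((14 + 0) + 30) = 467*(14 + 30) = 467*44 = 20548)
18929 + d(617, -588) = 18929 + 20548 = 39477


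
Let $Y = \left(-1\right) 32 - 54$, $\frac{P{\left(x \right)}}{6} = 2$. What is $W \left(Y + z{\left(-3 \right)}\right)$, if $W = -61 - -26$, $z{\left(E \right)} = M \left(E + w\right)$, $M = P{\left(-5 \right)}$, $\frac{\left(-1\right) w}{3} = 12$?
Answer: $19390$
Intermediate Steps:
$w = -36$ ($w = \left(-3\right) 12 = -36$)
$P{\left(x \right)} = 12$ ($P{\left(x \right)} = 6 \cdot 2 = 12$)
$M = 12$
$z{\left(E \right)} = -432 + 12 E$ ($z{\left(E \right)} = 12 \left(E - 36\right) = 12 \left(-36 + E\right) = -432 + 12 E$)
$Y = -86$ ($Y = -32 - 54 = -86$)
$W = -35$ ($W = -61 + 26 = -35$)
$W \left(Y + z{\left(-3 \right)}\right) = - 35 \left(-86 + \left(-432 + 12 \left(-3\right)\right)\right) = - 35 \left(-86 - 468\right) = \left(-35\right) \left(-554\right) = 19390$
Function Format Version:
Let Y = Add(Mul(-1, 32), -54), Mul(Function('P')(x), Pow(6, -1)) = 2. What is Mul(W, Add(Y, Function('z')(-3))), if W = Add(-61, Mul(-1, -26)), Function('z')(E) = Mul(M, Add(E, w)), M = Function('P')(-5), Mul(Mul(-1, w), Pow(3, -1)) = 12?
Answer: 19390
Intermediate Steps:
w = -36 (w = Mul(-3, 12) = -36)
Function('P')(x) = 12 (Function('P')(x) = Mul(6, 2) = 12)
M = 12
Function('z')(E) = Add(-432, Mul(12, E)) (Function('z')(E) = Mul(12, Add(E, -36)) = Mul(12, Add(-36, E)) = Add(-432, Mul(12, E)))
Y = -86 (Y = Add(-32, -54) = -86)
W = -35 (W = Add(-61, 26) = -35)
Mul(W, Add(Y, Function('z')(-3))) = Mul(-35, Add(-86, Add(-432, Mul(12, -3)))) = Mul(-35, Add(-86, Add(-432, -36))) = Mul(-35, Add(-86, -468)) = Mul(-35, -554) = 19390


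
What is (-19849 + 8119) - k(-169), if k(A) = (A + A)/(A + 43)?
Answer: -739159/63 ≈ -11733.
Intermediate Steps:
k(A) = 2*A/(43 + A) (k(A) = (2*A)/(43 + A) = 2*A/(43 + A))
(-19849 + 8119) - k(-169) = (-19849 + 8119) - 2*(-169)/(43 - 169) = -11730 - 2*(-169)/(-126) = -11730 - 2*(-169)*(-1)/126 = -11730 - 1*169/63 = -11730 - 169/63 = -739159/63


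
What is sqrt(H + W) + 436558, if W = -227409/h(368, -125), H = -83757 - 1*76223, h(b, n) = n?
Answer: 436558 + I*sqrt(98850455)/25 ≈ 4.3656e+5 + 397.69*I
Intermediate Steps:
H = -159980 (H = -83757 - 76223 = -159980)
W = 227409/125 (W = -227409/(-125) = -227409*(-1/125) = 227409/125 ≈ 1819.3)
sqrt(H + W) + 436558 = sqrt(-159980 + 227409/125) + 436558 = sqrt(-19770091/125) + 436558 = I*sqrt(98850455)/25 + 436558 = 436558 + I*sqrt(98850455)/25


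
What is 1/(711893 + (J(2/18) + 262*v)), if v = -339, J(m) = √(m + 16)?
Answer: 1121535/698800420096 - 3*√145/3494002100480 ≈ 1.6049e-6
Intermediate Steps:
J(m) = √(16 + m)
1/(711893 + (J(2/18) + 262*v)) = 1/(711893 + (√(16 + 2/18) + 262*(-339))) = 1/(711893 + (√(16 + 2*(1/18)) - 88818)) = 1/(711893 + (√(16 + ⅑) - 88818)) = 1/(711893 + (√(145/9) - 88818)) = 1/(711893 + (√145/3 - 88818)) = 1/(711893 + (-88818 + √145/3)) = 1/(623075 + √145/3)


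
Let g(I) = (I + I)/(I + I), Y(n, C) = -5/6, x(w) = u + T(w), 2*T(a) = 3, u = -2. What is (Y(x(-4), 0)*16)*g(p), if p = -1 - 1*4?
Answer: -40/3 ≈ -13.333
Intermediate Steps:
T(a) = 3/2 (T(a) = (1/2)*3 = 3/2)
x(w) = -1/2 (x(w) = -2 + 3/2 = -1/2)
p = -5 (p = -1 - 4 = -5)
Y(n, C) = -5/6 (Y(n, C) = -5*1/6 = -5/6)
g(I) = 1 (g(I) = (2*I)/((2*I)) = (2*I)*(1/(2*I)) = 1)
(Y(x(-4), 0)*16)*g(p) = -5/6*16*1 = -40/3*1 = -40/3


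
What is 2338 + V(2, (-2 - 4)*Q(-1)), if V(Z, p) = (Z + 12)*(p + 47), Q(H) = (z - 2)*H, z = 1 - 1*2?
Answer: 2744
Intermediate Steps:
z = -1 (z = 1 - 2 = -1)
Q(H) = -3*H (Q(H) = (-1 - 2)*H = -3*H)
V(Z, p) = (12 + Z)*(47 + p)
2338 + V(2, (-2 - 4)*Q(-1)) = 2338 + (564 + 12*((-2 - 4)*(-3*(-1))) + 47*2 + 2*((-2 - 4)*(-3*(-1)))) = 2338 + (564 + 12*(-6*3) + 94 + 2*(-6*3)) = 2338 + (564 + 12*(-18) + 94 + 2*(-18)) = 2338 + (564 - 216 + 94 - 36) = 2338 + 406 = 2744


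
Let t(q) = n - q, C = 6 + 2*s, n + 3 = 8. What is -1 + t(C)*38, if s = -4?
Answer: 265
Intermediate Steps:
n = 5 (n = -3 + 8 = 5)
C = -2 (C = 6 + 2*(-4) = 6 - 8 = -2)
t(q) = 5 - q
-1 + t(C)*38 = -1 + (5 - 1*(-2))*38 = -1 + (5 + 2)*38 = -1 + 7*38 = -1 + 266 = 265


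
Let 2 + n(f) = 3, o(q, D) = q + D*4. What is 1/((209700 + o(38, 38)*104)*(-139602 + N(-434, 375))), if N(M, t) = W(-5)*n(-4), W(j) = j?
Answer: -1/32034222220 ≈ -3.1217e-11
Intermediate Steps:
o(q, D) = q + 4*D
n(f) = 1 (n(f) = -2 + 3 = 1)
N(M, t) = -5 (N(M, t) = -5*1 = -5)
1/((209700 + o(38, 38)*104)*(-139602 + N(-434, 375))) = 1/((209700 + (38 + 4*38)*104)*(-139602 - 5)) = 1/((209700 + (38 + 152)*104)*(-139607)) = 1/((209700 + 190*104)*(-139607)) = 1/((209700 + 19760)*(-139607)) = 1/(229460*(-139607)) = 1/(-32034222220) = -1/32034222220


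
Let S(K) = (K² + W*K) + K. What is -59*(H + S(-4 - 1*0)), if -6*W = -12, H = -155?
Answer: 8909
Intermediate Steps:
W = 2 (W = -⅙*(-12) = 2)
S(K) = K² + 3*K (S(K) = (K² + 2*K) + K = K² + 3*K)
-59*(H + S(-4 - 1*0)) = -59*(-155 + (-4 - 1*0)*(3 + (-4 - 1*0))) = -59*(-155 + (-4 + 0)*(3 + (-4 + 0))) = -59*(-155 - 4*(3 - 4)) = -59*(-155 - 4*(-1)) = -59*(-155 + 4) = -59*(-151) = 8909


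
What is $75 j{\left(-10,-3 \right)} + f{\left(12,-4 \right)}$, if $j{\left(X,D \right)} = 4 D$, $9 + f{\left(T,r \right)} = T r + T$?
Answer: $-945$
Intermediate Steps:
$f{\left(T,r \right)} = -9 + T + T r$ ($f{\left(T,r \right)} = -9 + \left(T r + T\right) = -9 + \left(T + T r\right) = -9 + T + T r$)
$75 j{\left(-10,-3 \right)} + f{\left(12,-4 \right)} = 75 \cdot 4 \left(-3\right) + \left(-9 + 12 + 12 \left(-4\right)\right) = 75 \left(-12\right) - 45 = -900 - 45 = -945$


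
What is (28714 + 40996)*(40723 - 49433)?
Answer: -607174100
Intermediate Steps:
(28714 + 40996)*(40723 - 49433) = 69710*(-8710) = -607174100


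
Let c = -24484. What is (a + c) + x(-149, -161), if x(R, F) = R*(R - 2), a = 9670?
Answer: 7685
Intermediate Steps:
x(R, F) = R*(-2 + R)
(a + c) + x(-149, -161) = (9670 - 24484) - 149*(-2 - 149) = -14814 - 149*(-151) = -14814 + 22499 = 7685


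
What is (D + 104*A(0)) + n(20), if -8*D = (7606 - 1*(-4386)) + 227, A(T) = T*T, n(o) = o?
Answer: -12059/8 ≈ -1507.4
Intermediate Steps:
A(T) = T**2
D = -12219/8 (D = -((7606 - 1*(-4386)) + 227)/8 = -((7606 + 4386) + 227)/8 = -(11992 + 227)/8 = -1/8*12219 = -12219/8 ≈ -1527.4)
(D + 104*A(0)) + n(20) = (-12219/8 + 104*0**2) + 20 = (-12219/8 + 104*0) + 20 = (-12219/8 + 0) + 20 = -12219/8 + 20 = -12059/8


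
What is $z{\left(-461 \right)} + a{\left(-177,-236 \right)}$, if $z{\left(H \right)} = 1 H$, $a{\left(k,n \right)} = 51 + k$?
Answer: $-587$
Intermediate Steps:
$z{\left(H \right)} = H$
$z{\left(-461 \right)} + a{\left(-177,-236 \right)} = -461 + \left(51 - 177\right) = -461 - 126 = -587$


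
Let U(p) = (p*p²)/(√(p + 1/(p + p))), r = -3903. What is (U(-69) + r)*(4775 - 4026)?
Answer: -2923347 + 2299563*I*√1314174/89 ≈ -2.9233e+6 + 2.962e+7*I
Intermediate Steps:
U(p) = p³/√(p + 1/(2*p)) (U(p) = p³/(√(p + 1/(2*p))) = p³/√(p + 1/(2*p)))
(U(-69) + r)*(4775 - 4026) = (√2*(-69)³/√(1/(-69) + 2*(-69)) - 3903)*(4775 - 4026) = (√2*(-328509)/√(-1/69 - 138) - 3903)*749 = (√2*(-328509)/√(-9523/69) - 3903)*749 = (√2*(-328509)*(-I*√657087/9523) - 3903)*749 = (328509*I*√1314174/9523 - 3903)*749 = (-3903 + 328509*I*√1314174/9523)*749 = -2923347 + 2299563*I*√1314174/89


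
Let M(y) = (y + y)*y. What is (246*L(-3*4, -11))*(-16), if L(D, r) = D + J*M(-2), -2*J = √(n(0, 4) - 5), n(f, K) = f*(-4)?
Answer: 47232 + 15744*I*√5 ≈ 47232.0 + 35205.0*I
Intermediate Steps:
M(y) = 2*y² (M(y) = (2*y)*y = 2*y²)
n(f, K) = -4*f
J = -I*√5/2 (J = -√(-4*0 - 5)/2 = -√(0 - 5)/2 = -I*√5/2 ≈ -1.118*I)
L(D, r) = D - 4*I*√5 (L(D, r) = D + (-I*√5/2)*(2*(-2)²) = D + (-I*√5/2)*(2*4) = D - I*√5/2*8 = D - 4*I*√5)
(246*L(-3*4, -11))*(-16) = (246*(-3*4 - 4*I*√5))*(-16) = (246*(-12 - 4*I*√5))*(-16) = (-2952 - 984*I*√5)*(-16) = 47232 + 15744*I*√5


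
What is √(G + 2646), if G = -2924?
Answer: I*√278 ≈ 16.673*I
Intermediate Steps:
√(G + 2646) = √(-2924 + 2646) = √(-278) = I*√278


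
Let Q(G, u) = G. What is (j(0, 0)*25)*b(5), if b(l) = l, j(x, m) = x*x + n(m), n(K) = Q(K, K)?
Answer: 0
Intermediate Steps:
n(K) = K
j(x, m) = m + x**2 (j(x, m) = x*x + m = x**2 + m = m + x**2)
(j(0, 0)*25)*b(5) = ((0 + 0**2)*25)*5 = ((0 + 0)*25)*5 = (0*25)*5 = 0*5 = 0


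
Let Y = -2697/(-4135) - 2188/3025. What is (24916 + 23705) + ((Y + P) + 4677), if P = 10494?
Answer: 159586673809/2501675 ≈ 63792.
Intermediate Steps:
Y = -177791/2501675 (Y = -2697*(-1/4135) - 2188*1/3025 = 2697/4135 - 2188/3025 = -177791/2501675 ≈ -0.071069)
(24916 + 23705) + ((Y + P) + 4677) = (24916 + 23705) + ((-177791/2501675 + 10494) + 4677) = 48621 + (26252399659/2501675 + 4677) = 48621 + 37952733634/2501675 = 159586673809/2501675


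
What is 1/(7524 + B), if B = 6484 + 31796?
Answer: 1/45804 ≈ 2.1832e-5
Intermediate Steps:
B = 38280
1/(7524 + B) = 1/(7524 + 38280) = 1/45804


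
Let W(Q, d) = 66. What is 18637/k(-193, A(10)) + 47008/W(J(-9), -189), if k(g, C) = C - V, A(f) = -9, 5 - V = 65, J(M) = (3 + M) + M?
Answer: 201525/187 ≈ 1077.7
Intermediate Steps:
J(M) = 3 + 2*M
V = -60 (V = 5 - 1*65 = 5 - 65 = -60)
k(g, C) = 60 + C (k(g, C) = C - 1*(-60) = C + 60 = 60 + C)
18637/k(-193, A(10)) + 47008/W(J(-9), -189) = 18637/(60 - 9) + 47008/66 = 18637/51 + 47008*(1/66) = 18637*(1/51) + 23504/33 = 18637/51 + 23504/33 = 201525/187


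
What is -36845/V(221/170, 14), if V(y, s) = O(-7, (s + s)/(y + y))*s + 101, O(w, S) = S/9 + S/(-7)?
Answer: -4310865/11257 ≈ -382.95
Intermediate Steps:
O(w, S) = -2*S/63 (O(w, S) = S*(⅑) + S*(-⅐) = S/9 - S/7 = -2*S/63)
V(y, s) = 101 - 2*s²/(63*y) (V(y, s) = (-2*(s + s)/(63*(y + y)))*s + 101 = (-2*2*s/(63*(2*y)))*s + 101 = (-2*2*s*1/(2*y)/63)*s + 101 = (-2*s/(63*y))*s + 101 = -2*s²/(63*y) + 101 = 101 - 2*s²/(63*y))
-36845/V(221/170, 14) = -36845/(101 - 2/63*14²/221/170) = -36845/(101 - 2/63*196/221*(1/170)) = -36845/(101 - 2/63*196/13/10) = -36845/(101 - 2/63*196*10/13) = -36845/(101 - 560/117) = -36845/11257/117 = -36845*117/11257 = -4310865/11257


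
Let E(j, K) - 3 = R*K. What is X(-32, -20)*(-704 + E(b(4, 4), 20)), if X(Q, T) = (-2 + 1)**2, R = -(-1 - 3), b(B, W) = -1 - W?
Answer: -621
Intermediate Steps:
R = 4 (R = -1*(-4) = 4)
E(j, K) = 3 + 4*K
X(Q, T) = 1 (X(Q, T) = (-1)**2 = 1)
X(-32, -20)*(-704 + E(b(4, 4), 20)) = 1*(-704 + (3 + 4*20)) = 1*(-704 + (3 + 80)) = 1*(-704 + 83) = 1*(-621) = -621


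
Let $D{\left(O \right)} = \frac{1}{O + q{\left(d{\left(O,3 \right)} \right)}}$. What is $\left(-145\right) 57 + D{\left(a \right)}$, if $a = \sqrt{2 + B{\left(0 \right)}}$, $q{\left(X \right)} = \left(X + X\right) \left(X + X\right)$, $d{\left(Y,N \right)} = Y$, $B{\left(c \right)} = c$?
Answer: $- \frac{256211}{31} - \frac{\sqrt{2}}{62} \approx -8264.9$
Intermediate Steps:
$q{\left(X \right)} = 4 X^{2}$ ($q{\left(X \right)} = 2 X 2 X = 4 X^{2}$)
$a = \sqrt{2}$ ($a = \sqrt{2 + 0} = \sqrt{2} \approx 1.4142$)
$D{\left(O \right)} = \frac{1}{O + 4 O^{2}}$
$\left(-145\right) 57 + D{\left(a \right)} = \left(-145\right) 57 + \frac{1}{\sqrt{2} \left(1 + 4 \sqrt{2}\right)} = -8265 + \frac{\frac{1}{2} \sqrt{2}}{1 + 4 \sqrt{2}} = -8265 + \frac{\sqrt{2}}{2 \left(1 + 4 \sqrt{2}\right)}$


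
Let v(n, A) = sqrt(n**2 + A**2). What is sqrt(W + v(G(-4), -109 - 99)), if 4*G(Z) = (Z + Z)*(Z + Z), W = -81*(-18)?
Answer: sqrt(1458 + 16*sqrt(170)) ≈ 40.824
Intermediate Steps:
W = 1458
G(Z) = Z**2 (G(Z) = ((Z + Z)*(Z + Z))/4 = ((2*Z)*(2*Z))/4 = (4*Z**2)/4 = Z**2)
v(n, A) = sqrt(A**2 + n**2)
sqrt(W + v(G(-4), -109 - 99)) = sqrt(1458 + sqrt((-109 - 99)**2 + ((-4)**2)**2)) = sqrt(1458 + sqrt((-208)**2 + 16**2)) = sqrt(1458 + sqrt(43264 + 256)) = sqrt(1458 + sqrt(43520)) = sqrt(1458 + 16*sqrt(170))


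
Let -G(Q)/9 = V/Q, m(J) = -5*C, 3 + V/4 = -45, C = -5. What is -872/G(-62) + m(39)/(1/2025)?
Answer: 5470879/108 ≈ 50656.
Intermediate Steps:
V = -192 (V = -12 + 4*(-45) = -12 - 180 = -192)
m(J) = 25 (m(J) = -5*(-5) = 25)
G(Q) = 1728/Q (G(Q) = -(-1728)/Q = 1728/Q)
-872/G(-62) + m(39)/(1/2025) = -872/(1728/(-62)) + 25/(1/2025) = -872/(1728*(-1/62)) + 25/(1/2025) = -872/(-864/31) + 25*2025 = -872*(-31/864) + 50625 = 3379/108 + 50625 = 5470879/108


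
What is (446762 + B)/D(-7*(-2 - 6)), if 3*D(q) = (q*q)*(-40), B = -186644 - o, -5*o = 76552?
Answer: -2065713/313600 ≈ -6.5871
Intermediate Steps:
o = -76552/5 (o = -⅕*76552 = -76552/5 ≈ -15310.)
B = -856668/5 (B = -186644 - 1*(-76552/5) = -186644 + 76552/5 = -856668/5 ≈ -1.7133e+5)
D(q) = -40*q²/3 (D(q) = ((q*q)*(-40))/3 = (q²*(-40))/3 = (-40*q²)/3 = -40*q²/3)
(446762 + B)/D(-7*(-2 - 6)) = (446762 - 856668/5)/((-40*49*(-2 - 6)²/3)) = 1377142/(5*((-40*(-7*(-8))²/3))) = 1377142/(5*((-40/3*56²))) = 1377142/(5*((-40/3*3136))) = 1377142/(5*(-125440/3)) = (1377142/5)*(-3/125440) = -2065713/313600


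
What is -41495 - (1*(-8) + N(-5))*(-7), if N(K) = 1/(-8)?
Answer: -332415/8 ≈ -41552.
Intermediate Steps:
N(K) = -1/8
-41495 - (1*(-8) + N(-5))*(-7) = -41495 - (1*(-8) - 1/8)*(-7) = -41495 - (-8 - 1/8)*(-7) = -41495 - (-65)*(-7)/8 = -41495 - 1*455/8 = -41495 - 455/8 = -332415/8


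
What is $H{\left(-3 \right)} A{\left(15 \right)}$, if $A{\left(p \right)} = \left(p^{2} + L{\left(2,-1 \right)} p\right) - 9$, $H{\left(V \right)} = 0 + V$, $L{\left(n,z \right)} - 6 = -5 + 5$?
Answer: $-918$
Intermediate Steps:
$L{\left(n,z \right)} = 6$ ($L{\left(n,z \right)} = 6 + \left(-5 + 5\right) = 6 + 0 = 6$)
$H{\left(V \right)} = V$
$A{\left(p \right)} = -9 + p^{2} + 6 p$ ($A{\left(p \right)} = \left(p^{2} + 6 p\right) - 9 = -9 + p^{2} + 6 p$)
$H{\left(-3 \right)} A{\left(15 \right)} = - 3 \left(-9 + 15^{2} + 6 \cdot 15\right) = - 3 \left(-9 + 225 + 90\right) = \left(-3\right) 306 = -918$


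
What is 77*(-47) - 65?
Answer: -3684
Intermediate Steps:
77*(-47) - 65 = -3619 - 65 = -3684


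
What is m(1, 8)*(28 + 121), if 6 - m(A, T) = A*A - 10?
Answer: 2235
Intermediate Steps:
m(A, T) = 16 - A**2 (m(A, T) = 6 - (A*A - 10) = 6 - (A**2 - 10) = 6 - (-10 + A**2) = 6 + (10 - A**2) = 16 - A**2)
m(1, 8)*(28 + 121) = (16 - 1*1**2)*(28 + 121) = (16 - 1*1)*149 = (16 - 1)*149 = 15*149 = 2235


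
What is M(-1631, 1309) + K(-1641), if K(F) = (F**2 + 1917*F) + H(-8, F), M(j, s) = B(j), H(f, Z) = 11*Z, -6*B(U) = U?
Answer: -2824171/6 ≈ -4.7070e+5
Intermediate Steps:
B(U) = -U/6
M(j, s) = -j/6
K(F) = F**2 + 1928*F (K(F) = (F**2 + 1917*F) + 11*F = F**2 + 1928*F)
M(-1631, 1309) + K(-1641) = -1/6*(-1631) - 1641*(1928 - 1641) = 1631/6 - 1641*287 = 1631/6 - 470967 = -2824171/6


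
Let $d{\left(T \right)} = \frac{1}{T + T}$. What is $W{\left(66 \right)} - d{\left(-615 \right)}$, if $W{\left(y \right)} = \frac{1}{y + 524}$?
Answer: $\frac{91}{36285} \approx 0.0025079$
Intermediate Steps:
$W{\left(y \right)} = \frac{1}{524 + y}$
$d{\left(T \right)} = \frac{1}{2 T}$
$W{\left(66 \right)} - d{\left(-615 \right)} = \frac{1}{524 + 66} - \frac{1}{2 \left(-615\right)} = \frac{1}{590} - \frac{1}{2} \left(- \frac{1}{615}\right) = \frac{1}{590} - - \frac{1}{1230} = \frac{1}{590} + \frac{1}{1230} = \frac{91}{36285}$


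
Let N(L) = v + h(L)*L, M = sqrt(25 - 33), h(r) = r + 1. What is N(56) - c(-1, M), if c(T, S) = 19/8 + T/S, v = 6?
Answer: 25565/8 - I*sqrt(2)/4 ≈ 3195.6 - 0.35355*I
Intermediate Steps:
h(r) = 1 + r
M = 2*I*sqrt(2) (M = sqrt(-8) = 2*I*sqrt(2) ≈ 2.8284*I)
N(L) = 6 + L*(1 + L) (N(L) = 6 + (1 + L)*L = 6 + L*(1 + L))
c(T, S) = 19/8 + T/S (c(T, S) = 19*(1/8) + T/S = 19/8 + T/S)
N(56) - c(-1, M) = (6 + 56*(1 + 56)) - (19/8 - 1/(2*I*sqrt(2))) = (6 + 56*57) - (19/8 - (-1)*I*sqrt(2)/4) = (6 + 3192) - (19/8 + I*sqrt(2)/4) = 3198 + (-19/8 - I*sqrt(2)/4) = 25565/8 - I*sqrt(2)/4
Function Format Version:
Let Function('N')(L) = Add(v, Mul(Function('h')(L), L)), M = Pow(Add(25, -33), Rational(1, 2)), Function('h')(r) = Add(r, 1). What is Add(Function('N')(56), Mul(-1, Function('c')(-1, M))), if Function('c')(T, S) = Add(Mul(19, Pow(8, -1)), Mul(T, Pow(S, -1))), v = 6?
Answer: Add(Rational(25565, 8), Mul(Rational(-1, 4), I, Pow(2, Rational(1, 2)))) ≈ Add(3195.6, Mul(-0.35355, I))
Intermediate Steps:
Function('h')(r) = Add(1, r)
M = Mul(2, I, Pow(2, Rational(1, 2))) (M = Pow(-8, Rational(1, 2)) = Mul(2, I, Pow(2, Rational(1, 2))) ≈ Mul(2.8284, I))
Function('N')(L) = Add(6, Mul(L, Add(1, L))) (Function('N')(L) = Add(6, Mul(Add(1, L), L)) = Add(6, Mul(L, Add(1, L))))
Function('c')(T, S) = Add(Rational(19, 8), Mul(T, Pow(S, -1))) (Function('c')(T, S) = Add(Mul(19, Rational(1, 8)), Mul(T, Pow(S, -1))) = Add(Rational(19, 8), Mul(T, Pow(S, -1))))
Add(Function('N')(56), Mul(-1, Function('c')(-1, M))) = Add(Add(6, Mul(56, Add(1, 56))), Mul(-1, Add(Rational(19, 8), Mul(-1, Pow(Mul(2, I, Pow(2, Rational(1, 2))), -1))))) = Add(Add(6, Mul(56, 57)), Mul(-1, Add(Rational(19, 8), Mul(-1, Mul(Rational(-1, 4), I, Pow(2, Rational(1, 2))))))) = Add(Add(6, 3192), Mul(-1, Add(Rational(19, 8), Mul(Rational(1, 4), I, Pow(2, Rational(1, 2)))))) = Add(3198, Add(Rational(-19, 8), Mul(Rational(-1, 4), I, Pow(2, Rational(1, 2))))) = Add(Rational(25565, 8), Mul(Rational(-1, 4), I, Pow(2, Rational(1, 2))))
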